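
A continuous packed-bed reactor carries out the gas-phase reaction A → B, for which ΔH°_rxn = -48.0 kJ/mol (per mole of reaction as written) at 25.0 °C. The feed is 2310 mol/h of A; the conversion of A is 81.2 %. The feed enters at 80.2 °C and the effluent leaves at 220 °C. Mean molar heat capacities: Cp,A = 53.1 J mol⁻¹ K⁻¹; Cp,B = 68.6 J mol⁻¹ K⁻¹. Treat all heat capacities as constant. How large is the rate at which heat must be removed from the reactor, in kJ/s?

Q_out = 18.7 kJ/s

Extent of reaction ξ = 0.812 × 2310 = 1875.7 mol/h
Reaction term: ξ·ΔH°_rxn = 1875.7 × -48.0 = -90035 kJ/h
Sensible, feed 80.2→25 °C: -6770.9 kJ/h
Outlet flows (mol/h): A 434.28, B 1875.7
Sensible, products 25→220 °C: 29588 kJ/h
Q = ΔH = -67217 kJ/h = -18.671 kW
Heat removed = 18.671 kJ/s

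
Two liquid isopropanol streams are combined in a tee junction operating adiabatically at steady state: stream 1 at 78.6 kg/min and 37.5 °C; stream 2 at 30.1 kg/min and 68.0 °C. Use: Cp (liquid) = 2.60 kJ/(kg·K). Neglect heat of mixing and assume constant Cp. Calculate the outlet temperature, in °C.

Adiabatic, steady state ⇒ Σ ṁᵢCp,ᵢ(T_out − Tᵢ) = 0
T_out = Σ ṁᵢCp,ᵢTᵢ / Σ ṁᵢCp,ᵢ
      = 12985 / 282.62 = 45.946 °C

T_out = 45.9 °C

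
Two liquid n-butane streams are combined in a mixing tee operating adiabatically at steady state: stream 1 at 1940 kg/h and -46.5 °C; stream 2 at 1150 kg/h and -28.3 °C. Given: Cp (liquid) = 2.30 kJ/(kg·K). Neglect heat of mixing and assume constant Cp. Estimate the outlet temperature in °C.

Adiabatic, steady state ⇒ Σ ṁᵢCp,ᵢ(T_out − Tᵢ) = 0
Σ ṁᵢCp,ᵢTᵢ = 1940×2.30×-46.5 + 1150×2.30×-28.3 = -282340
Σ ṁᵢCp,ᵢ = 1940×2.30 + 1150×2.30 = 7107
T_out = -282340 / 7107 = -39.727 °C

T_out = -39.7 °C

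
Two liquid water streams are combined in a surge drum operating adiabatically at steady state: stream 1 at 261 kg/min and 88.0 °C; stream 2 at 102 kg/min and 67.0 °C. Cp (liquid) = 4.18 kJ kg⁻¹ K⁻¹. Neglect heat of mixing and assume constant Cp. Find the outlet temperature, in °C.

Adiabatic, steady state ⇒ Σ ṁᵢCp,ᵢ(T_out − Tᵢ) = 0
Σ ṁᵢCp,ᵢTᵢ = 261×4.18×88.0 + 102×4.18×67.0 = 124570
Σ ṁᵢCp,ᵢ = 261×4.18 + 102×4.18 = 1517.3
T_out = 124570 / 1517.3 = 82.099 °C

T_out = 82.1 °C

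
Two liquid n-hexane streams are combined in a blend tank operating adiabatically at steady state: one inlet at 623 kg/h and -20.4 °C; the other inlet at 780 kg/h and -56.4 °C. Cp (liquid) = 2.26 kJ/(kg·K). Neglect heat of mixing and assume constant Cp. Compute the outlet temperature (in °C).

No heat crosses the boundary, so H_out = H_in.
T_out = Σ ṁᵢCp,ᵢTᵢ / Σ ṁᵢCp,ᵢ
      = -128140 / 3170.8 = -40.414 °C

T_out = -40.4 °C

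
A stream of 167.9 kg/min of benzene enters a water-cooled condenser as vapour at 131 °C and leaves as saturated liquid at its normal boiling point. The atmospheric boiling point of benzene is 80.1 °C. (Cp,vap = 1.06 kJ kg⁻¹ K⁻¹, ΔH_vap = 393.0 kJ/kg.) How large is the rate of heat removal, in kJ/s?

vapour 131→80.1 °C: -53.954 kJ/kg
condensation at 80.1 °C: -393 kJ/kg
Δh = -53.954 + -393 = -446.95 kJ/kg
Q = ṁ·Δh = 167.9 kg/min × -446.95 kJ/kg = -75044 kJ/min
|Q| = 1250.7 kW

Q_c = 1250 kJ/s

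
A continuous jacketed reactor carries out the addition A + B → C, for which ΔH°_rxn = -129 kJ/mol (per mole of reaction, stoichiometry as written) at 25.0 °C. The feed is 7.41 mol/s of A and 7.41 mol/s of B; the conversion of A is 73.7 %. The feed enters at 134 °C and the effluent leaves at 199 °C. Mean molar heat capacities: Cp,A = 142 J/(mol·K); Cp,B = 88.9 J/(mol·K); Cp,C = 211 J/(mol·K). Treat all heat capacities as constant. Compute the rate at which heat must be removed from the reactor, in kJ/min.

Extent of reaction ξ = 0.737 × 7.41 = 5.4612 mol/s
Reaction term: ξ·ΔH°_rxn = 5.4612 × -129 = -704.49 kJ/s
Sensible, feed 134→25 °C: -186.5 kJ/s
Outlet flows (mol/s): A 1.9488, B 1.9488, C 5.4612
Sensible, products 25→199 °C: 278.8 kJ/s
Q = ΔH = -612.19 kJ/s = -612.19 kW
Heat removed = 36731 kJ/min

Q_out = 36700 kJ/min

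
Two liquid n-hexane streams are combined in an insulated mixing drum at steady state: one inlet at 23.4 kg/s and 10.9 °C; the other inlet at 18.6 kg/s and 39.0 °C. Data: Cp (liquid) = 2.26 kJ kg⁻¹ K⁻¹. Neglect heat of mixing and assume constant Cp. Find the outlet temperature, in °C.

Energy balance with Q = 0: Σ ṁᵢCp,ᵢ(T_out − Tᵢ) = 0
T_out = Σ ṁᵢCp,ᵢTᵢ / Σ ṁᵢCp,ᵢ
      = 2215.8 / 94.92 = 23.344 °C

T_out = 23.3 °C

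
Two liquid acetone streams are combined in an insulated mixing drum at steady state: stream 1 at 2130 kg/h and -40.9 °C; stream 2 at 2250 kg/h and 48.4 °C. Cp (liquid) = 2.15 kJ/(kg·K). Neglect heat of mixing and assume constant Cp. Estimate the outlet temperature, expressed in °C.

T_out = 4.97 °C

Energy balance with Q = 0: Σ ṁᵢCp,ᵢ(T_out − Tᵢ) = 0
Σ ṁᵢCp,ᵢTᵢ = 2130×2.15×-40.9 + 2250×2.15×48.4 = 46833
Σ ṁᵢCp,ᵢ = 2130×2.15 + 2250×2.15 = 9417
T_out = 46833 / 9417 = 4.9733 °C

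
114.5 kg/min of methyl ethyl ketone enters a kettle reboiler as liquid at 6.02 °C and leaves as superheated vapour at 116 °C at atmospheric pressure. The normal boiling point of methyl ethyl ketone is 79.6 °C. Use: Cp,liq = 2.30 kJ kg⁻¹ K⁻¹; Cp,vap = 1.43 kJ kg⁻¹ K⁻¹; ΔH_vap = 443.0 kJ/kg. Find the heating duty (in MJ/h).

Q = 4560 MJ/h

liquid 6.02→79.6 °C: 169.23 kJ/kg
vaporisation at 79.6 °C: 443 kJ/kg
vapour 79.6→116 °C: 52.052 kJ/kg
Δh = 169.23 + 443 + 52.052 = 664.29 kJ/kg
Q = ṁ·Δh = 114.5 kg/min × 664.29 kJ/kg = 76061 kJ/min
|Q| = 1267.7 kW = 4563.6 MJ/h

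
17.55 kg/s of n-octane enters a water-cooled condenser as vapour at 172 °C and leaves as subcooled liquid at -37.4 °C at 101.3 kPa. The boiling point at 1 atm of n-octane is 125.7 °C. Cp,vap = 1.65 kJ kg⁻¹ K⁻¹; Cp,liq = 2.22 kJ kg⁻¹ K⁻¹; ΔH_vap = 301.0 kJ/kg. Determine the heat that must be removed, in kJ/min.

vapour 172→125.7 °C: -76.395 kJ/kg
condensation at 125.7 °C: -301 kJ/kg
liquid 125.7→-37.4 °C: -362.08 kJ/kg
Δh = -76.395 + -301 + -362.08 = -739.48 kJ/kg
Q = ṁ·Δh = 17.55 kg/s × -739.48 kJ/kg = -12978 kJ/s
|Q| = 12978 kW = 778670 kJ/min

Q_c = 779000 kJ/min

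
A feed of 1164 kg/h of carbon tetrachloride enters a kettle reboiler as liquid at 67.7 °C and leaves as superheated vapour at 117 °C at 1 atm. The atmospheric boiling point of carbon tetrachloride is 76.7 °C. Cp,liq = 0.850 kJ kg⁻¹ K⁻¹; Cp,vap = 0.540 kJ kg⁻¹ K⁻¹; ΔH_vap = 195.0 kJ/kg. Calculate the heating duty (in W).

Q = 72600 W

liquid 67.7→76.7 °C: 7.65 kJ/kg
vaporisation at 76.7 °C: 195 kJ/kg
vapour 76.7→117 °C: 21.762 kJ/kg
Δh = 7.65 + 195 + 21.762 = 224.41 kJ/kg
Q = ṁ·Δh = 1164 kg/h × 224.41 kJ/kg = 261220 kJ/h
|Q| = 72.56 kW = 72560 W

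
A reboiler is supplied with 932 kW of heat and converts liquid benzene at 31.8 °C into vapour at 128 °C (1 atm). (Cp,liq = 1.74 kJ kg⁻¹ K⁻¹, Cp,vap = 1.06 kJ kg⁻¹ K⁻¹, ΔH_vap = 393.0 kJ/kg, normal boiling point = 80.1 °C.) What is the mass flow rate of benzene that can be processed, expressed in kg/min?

ṁ = 106 kg/min

Δh = 1.74×(80.1−31.8) + 393.0 + 1.06×(128−80.1) = 527.82 kJ/kg
Q = 932 kW = 932 kJ/s = 55920 kJ/min
ṁ = Q/Δh = 55920 / 527.82 = 105.95 kg/min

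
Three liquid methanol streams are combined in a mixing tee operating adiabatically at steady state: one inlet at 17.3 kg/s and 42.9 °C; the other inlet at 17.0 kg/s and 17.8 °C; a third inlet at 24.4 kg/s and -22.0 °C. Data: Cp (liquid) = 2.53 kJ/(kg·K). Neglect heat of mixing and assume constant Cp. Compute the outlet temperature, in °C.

Energy balance with Q = 0: Σ ṁᵢCp,ᵢ(T_out − Tᵢ) = 0
T_out = Σ ṁᵢCp,ᵢTᵢ / Σ ṁᵢCp,ᵢ
      = 1285.2 / 148.51 = 8.6537 °C

T_out = 8.65 °C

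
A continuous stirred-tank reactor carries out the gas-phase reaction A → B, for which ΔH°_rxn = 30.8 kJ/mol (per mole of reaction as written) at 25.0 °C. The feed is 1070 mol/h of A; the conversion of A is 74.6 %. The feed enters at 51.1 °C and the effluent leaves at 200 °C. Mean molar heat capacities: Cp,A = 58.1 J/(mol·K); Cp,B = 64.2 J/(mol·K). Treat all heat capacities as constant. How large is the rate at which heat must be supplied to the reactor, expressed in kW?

Q_in = 9.64 kW

Extent of reaction ξ = 0.746 × 1070 = 798.22 mol/h
Reaction term: ξ·ΔH°_rxn = 798.22 × 30.8 = 24585 kJ/h
Sensible, feed 51.1→25 °C: -1622.6 kJ/h
Outlet flows (mol/h): A 271.78, B 798.22
Sensible, products 25→200 °C: 11731 kJ/h
Q = ΔH = 34694 kJ/h = 9.6372 kW
Heat supplied = 9.6372 kW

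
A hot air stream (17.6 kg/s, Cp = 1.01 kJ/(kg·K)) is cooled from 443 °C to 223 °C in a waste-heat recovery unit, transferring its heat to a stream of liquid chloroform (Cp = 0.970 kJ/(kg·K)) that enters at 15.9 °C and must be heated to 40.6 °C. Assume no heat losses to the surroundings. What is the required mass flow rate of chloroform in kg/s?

ṁ_c = 163 kg/s

Heat released by hot stream: Q = 17.6 × 1.01 × (443 − 223) = 3910.7 kJ/s
Energy balance on cold side (adiabatic exchanger): Q = ṁ_c·Cp_c·(T_c,out − T_c,in)
ṁ_c = 3910.7 / [0.970 × (40.6 − 15.9)] = 163.23 kg/s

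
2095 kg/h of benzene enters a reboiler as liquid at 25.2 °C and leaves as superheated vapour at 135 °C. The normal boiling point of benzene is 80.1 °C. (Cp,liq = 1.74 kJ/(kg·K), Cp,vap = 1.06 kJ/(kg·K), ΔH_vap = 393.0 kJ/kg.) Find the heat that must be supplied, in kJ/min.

Q = 19100 kJ/min

liquid 25.2→80.1 °C: 95.526 kJ/kg
vaporisation at 80.1 °C: 393 kJ/kg
vapour 80.1→135 °C: 58.194 kJ/kg
Δh = 95.526 + 393 + 58.194 = 546.72 kJ/kg
Q = ṁ·Δh = 2095 kg/h × 546.72 kJ/kg = 1.1454e+06 kJ/h
|Q| = 318.16 kW = 19090 kJ/min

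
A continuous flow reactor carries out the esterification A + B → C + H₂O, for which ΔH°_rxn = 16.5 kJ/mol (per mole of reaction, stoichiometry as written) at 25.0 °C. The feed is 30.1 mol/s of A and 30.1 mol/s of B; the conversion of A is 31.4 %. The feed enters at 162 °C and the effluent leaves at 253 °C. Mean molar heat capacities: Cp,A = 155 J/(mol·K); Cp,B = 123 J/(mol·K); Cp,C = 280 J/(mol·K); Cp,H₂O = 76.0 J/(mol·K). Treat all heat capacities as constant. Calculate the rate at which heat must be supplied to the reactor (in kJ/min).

Q_in = 65100 kJ/min

Extent of reaction ξ = 0.314 × 30.1 = 9.4514 mol/s
Reaction term: ξ·ΔH°_rxn = 9.4514 × 16.5 = 155.95 kJ/s
Sensible, feed 162→25 °C: -1146.4 kJ/s
Outlet flows (mol/s): A 20.649, B 20.649, C 9.4514, H₂O 9.4514
Sensible, products 25→253 °C: 2075.9 kJ/s
Q = ΔH = 1085.5 kJ/s = 1085.5 kW
Heat supplied = 65130 kJ/min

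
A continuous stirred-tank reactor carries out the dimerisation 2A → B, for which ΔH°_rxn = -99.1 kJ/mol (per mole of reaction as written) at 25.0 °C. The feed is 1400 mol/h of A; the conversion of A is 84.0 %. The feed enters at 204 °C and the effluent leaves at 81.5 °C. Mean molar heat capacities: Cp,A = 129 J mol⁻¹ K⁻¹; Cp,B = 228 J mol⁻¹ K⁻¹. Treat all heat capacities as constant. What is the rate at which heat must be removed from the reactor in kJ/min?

Q_out = 1360 kJ/min

Extent of reaction ξ = 0.840 × 1400 / 2 = 588 mol/h
Reaction term: ξ·ΔH°_rxn = 588 × -99.1 = -58271 kJ/h
Sensible, feed 204→25 °C: -32327 kJ/h
Outlet flows (mol/h): A 224, B 588
Sensible, products 25→81.5 °C: 9207.2 kJ/h
Q = ΔH = -81391 kJ/h = -22.609 kW
Heat removed = 1356.5 kJ/min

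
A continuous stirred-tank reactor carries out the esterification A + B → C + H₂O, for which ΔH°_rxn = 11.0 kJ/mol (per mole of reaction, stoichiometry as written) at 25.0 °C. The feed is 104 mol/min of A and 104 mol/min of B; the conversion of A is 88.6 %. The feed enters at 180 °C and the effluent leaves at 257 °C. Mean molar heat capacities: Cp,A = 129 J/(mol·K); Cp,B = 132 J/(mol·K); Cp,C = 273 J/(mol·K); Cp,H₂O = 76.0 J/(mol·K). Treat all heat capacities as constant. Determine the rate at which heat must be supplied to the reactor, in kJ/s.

Extent of reaction ξ = 0.886 × 104 = 92.144 mol/min
Reaction term: ξ·ΔH°_rxn = 92.144 × 11.0 = 1013.6 kJ/min
Sensible, feed 180→25 °C: -4207.3 kJ/min
Outlet flows (mol/min): A 11.856, B 11.856, C 92.144, H₂O 92.144
Sensible, products 25→257 °C: 8178.6 kJ/min
Q = ΔH = 4984.9 kJ/min = 83.081 kW
Heat supplied = 83.081 kJ/s

Q_in = 83.1 kJ/s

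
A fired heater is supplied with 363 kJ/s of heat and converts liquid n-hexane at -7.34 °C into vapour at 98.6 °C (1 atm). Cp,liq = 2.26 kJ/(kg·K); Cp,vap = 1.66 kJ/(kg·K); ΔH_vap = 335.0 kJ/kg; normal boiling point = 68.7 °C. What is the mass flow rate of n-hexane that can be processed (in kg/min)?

Δh = 2.26×(68.7−-7.34) + 335.0 + 1.66×(98.6−68.7) = 556.48 kJ/kg
Q = 363 kJ/s = 363 kJ/s = 21780 kJ/min
ṁ = Q/Δh = 21780 / 556.48 = 39.139 kg/min

ṁ = 39.1 kg/min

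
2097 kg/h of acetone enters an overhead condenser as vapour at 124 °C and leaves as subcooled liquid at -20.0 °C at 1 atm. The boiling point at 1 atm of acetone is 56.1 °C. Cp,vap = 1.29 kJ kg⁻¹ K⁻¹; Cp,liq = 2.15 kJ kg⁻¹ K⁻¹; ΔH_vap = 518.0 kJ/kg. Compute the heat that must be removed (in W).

vapour 124→56.1 °C: -87.591 kJ/kg
condensation at 56.1 °C: -518 kJ/kg
liquid 56.1→-20.0 °C: -163.61 kJ/kg
Δh = -87.591 + -518 + -163.61 = -769.21 kJ/kg
Q = ṁ·Δh = 2097 kg/h × -769.21 kJ/kg = -1.613e+06 kJ/h
|Q| = 448.06 kW = 448060 W

Q_c = 448000 W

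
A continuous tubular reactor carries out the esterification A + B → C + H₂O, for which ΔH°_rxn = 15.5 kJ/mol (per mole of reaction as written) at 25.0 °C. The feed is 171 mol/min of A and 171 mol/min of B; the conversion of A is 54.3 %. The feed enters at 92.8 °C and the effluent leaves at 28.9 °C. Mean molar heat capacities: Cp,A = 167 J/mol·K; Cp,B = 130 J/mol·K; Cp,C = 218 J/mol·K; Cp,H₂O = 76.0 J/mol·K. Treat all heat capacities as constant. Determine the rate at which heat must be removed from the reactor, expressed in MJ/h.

Extent of reaction ξ = 0.543 × 171 = 92.853 mol/min
Reaction term: ξ·ΔH°_rxn = 92.853 × 15.5 = 1439.2 kJ/min
Sensible, feed 92.8→25 °C: -3443.4 kJ/min
Outlet flows (mol/min): A 78.147, B 78.147, C 92.853, H₂O 92.853
Sensible, products 25→28.9 °C: 196.98 kJ/min
Q = ΔH = -1807.2 kJ/min = -30.119 kW
Heat removed = 108.43 MJ/h

Q_out = 108 MJ/h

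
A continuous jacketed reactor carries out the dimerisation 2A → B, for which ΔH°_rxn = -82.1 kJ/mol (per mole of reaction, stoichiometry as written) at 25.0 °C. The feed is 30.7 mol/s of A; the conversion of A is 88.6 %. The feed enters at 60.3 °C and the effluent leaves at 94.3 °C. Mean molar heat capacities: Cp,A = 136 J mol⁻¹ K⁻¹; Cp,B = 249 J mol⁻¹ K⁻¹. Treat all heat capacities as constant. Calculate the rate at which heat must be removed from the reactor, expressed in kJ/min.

Extent of reaction ξ = 0.886 × 30.7 / 2 = 13.6 mol/s
Reaction term: ξ·ΔH°_rxn = 13.6 × -82.1 = -1116.6 kJ/s
Sensible, feed 60.3→25 °C: -147.38 kJ/s
Outlet flows (mol/s): A 3.4998, B 13.6
Sensible, products 25→94.3 °C: 267.66 kJ/s
Q = ΔH = -996.29 kJ/s = -996.29 kW
Heat removed = 59777 kJ/min

Q_out = 59800 kJ/min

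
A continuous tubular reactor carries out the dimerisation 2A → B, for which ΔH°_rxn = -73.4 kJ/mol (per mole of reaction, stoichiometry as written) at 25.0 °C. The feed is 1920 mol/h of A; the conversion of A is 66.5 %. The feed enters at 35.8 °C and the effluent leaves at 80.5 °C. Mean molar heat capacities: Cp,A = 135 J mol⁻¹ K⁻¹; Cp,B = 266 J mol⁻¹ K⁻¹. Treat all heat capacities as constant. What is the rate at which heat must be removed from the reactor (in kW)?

Q_out = 9.84 kW

Extent of reaction ξ = 0.665 × 1920 / 2 = 638.4 mol/h
Reaction term: ξ·ΔH°_rxn = 638.4 × -73.4 = -46859 kJ/h
Sensible, feed 35.8→25 °C: -2799.4 kJ/h
Outlet flows (mol/h): A 643.2, B 638.4
Sensible, products 25→80.5 °C: 14244 kJ/h
Q = ΔH = -35414 kJ/h = -9.8372 kW
Heat removed = 9.8372 kW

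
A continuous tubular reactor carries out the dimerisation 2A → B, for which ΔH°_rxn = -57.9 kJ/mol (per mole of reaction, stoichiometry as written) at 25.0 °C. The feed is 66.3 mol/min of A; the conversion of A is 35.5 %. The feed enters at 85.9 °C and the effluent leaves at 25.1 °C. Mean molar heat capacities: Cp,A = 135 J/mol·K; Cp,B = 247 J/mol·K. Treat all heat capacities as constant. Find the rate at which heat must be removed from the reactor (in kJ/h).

Q_out = 73500 kJ/h

Extent of reaction ξ = 0.355 × 66.3 / 2 = 11.768 mol/min
Reaction term: ξ·ΔH°_rxn = 11.768 × -57.9 = -681.38 kJ/min
Sensible, feed 85.9→25 °C: -545.09 kJ/min
Outlet flows (mol/min): A 42.764, B 11.768
Sensible, products 25→25.1 °C: 0.86798 kJ/min
Q = ΔH = -1225.6 kJ/min = -20.427 kW
Heat removed = 73536 kJ/h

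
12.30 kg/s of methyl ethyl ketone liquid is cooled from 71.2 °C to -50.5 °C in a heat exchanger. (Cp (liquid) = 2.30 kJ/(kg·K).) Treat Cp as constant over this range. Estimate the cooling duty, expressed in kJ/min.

Q = ṁ·Cp·ΔT = 12.30 × 2.30 × (-50.5 − 71.2) = -3442.9 kJ/s
Cooling duty = 206570 kJ/min

Q_c = 207000 kJ/min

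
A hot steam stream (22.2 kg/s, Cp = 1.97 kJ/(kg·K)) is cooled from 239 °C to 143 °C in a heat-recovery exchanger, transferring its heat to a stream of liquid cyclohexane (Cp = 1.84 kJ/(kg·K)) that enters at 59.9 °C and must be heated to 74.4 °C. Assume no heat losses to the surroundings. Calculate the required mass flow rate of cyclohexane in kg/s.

Heat released by hot stream: Q = 22.2 × 1.97 × (239 − 143) = 4198.5 kJ/s
Energy balance on cold side (adiabatic exchanger): Q = ṁ_c·Cp_c·(T_c,out − T_c,in)
ṁ_c = 4198.5 / [1.84 × (74.4 − 59.9)] = 157.36 kg/s

ṁ_c = 157 kg/s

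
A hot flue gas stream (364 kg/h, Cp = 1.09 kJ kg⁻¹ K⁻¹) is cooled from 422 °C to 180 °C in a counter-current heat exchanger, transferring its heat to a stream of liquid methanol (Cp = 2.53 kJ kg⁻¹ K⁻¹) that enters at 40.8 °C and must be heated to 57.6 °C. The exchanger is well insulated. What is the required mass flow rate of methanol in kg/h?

ṁ_c = 2260 kg/h

Heat released by hot stream: Q = 364 × 1.09 × (422 − 180) = 96016 kJ/h
Energy balance on cold side (adiabatic exchanger): Q = ṁ_c·Cp_c·(T_c,out − T_c,in)
ṁ_c = 96016 / [2.53 × (57.6 − 40.8)] = 2259 kg/h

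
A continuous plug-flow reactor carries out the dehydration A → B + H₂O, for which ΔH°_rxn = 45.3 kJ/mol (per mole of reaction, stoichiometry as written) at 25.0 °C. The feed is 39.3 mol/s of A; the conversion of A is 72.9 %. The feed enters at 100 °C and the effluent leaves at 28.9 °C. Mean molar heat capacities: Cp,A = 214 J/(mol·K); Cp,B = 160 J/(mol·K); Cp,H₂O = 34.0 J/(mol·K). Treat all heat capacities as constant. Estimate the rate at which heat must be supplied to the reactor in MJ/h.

Extent of reaction ξ = 0.729 × 39.3 = 28.65 mol/s
Reaction term: ξ·ΔH°_rxn = 28.65 × 45.3 = 1297.8 kJ/s
Sensible, feed 100→25 °C: -630.76 kJ/s
Outlet flows (mol/s): A 10.65, B 28.65, H₂O 28.65
Sensible, products 25→28.9 °C: 30.565 kJ/s
Q = ΔH = 697.63 kJ/s = 697.63 kW
Heat supplied = 2511.5 MJ/h

Q_in = 2510 MJ/h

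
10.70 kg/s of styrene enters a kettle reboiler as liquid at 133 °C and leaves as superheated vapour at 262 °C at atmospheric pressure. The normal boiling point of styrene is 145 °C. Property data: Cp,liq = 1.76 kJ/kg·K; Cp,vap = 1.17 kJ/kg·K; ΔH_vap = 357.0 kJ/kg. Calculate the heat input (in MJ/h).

Q = 19800 MJ/h

liquid 133→145 °C: 21.12 kJ/kg
vaporisation at 145 °C: 357 kJ/kg
vapour 145→262 °C: 136.89 kJ/kg
Δh = 21.12 + 357 + 136.89 = 515.01 kJ/kg
Q = ṁ·Δh = 10.70 kg/s × 515.01 kJ/kg = 5510.6 kJ/s
|Q| = 5510.6 kW = 19838 MJ/h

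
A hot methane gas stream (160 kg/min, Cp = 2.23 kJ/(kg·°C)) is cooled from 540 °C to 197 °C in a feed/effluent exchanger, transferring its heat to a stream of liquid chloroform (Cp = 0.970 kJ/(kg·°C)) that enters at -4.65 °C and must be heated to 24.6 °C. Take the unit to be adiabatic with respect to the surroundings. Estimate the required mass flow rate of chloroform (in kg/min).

Heat released by hot stream: Q = 160 × 2.23 × (540 − 197) = 122380 kJ/min
Energy balance on cold side (adiabatic exchanger): Q = ṁ_c·Cp_c·(T_c,out − T_c,in)
ṁ_c = 122380 / [0.970 × (24.6 − -4.65)] = 4313.4 kg/min

ṁ_c = 4310 kg/min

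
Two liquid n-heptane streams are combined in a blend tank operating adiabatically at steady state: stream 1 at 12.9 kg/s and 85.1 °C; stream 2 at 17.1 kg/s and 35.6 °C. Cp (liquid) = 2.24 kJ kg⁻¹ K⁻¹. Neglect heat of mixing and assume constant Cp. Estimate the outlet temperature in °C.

Energy balance with Q = 0: Σ ṁᵢCp,ᵢ(T_out − Tᵢ) = 0
T_out = Σ ṁᵢCp,ᵢTᵢ / Σ ṁᵢCp,ᵢ
      = 3822.7 / 67.2 = 56.885 °C

T_out = 56.9 °C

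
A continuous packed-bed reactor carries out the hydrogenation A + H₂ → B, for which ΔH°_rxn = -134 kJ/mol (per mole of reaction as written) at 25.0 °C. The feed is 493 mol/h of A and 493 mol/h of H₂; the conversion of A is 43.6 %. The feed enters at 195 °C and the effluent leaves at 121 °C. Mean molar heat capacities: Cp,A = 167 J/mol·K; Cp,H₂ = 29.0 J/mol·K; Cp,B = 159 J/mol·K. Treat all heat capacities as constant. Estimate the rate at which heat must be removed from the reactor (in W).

Extent of reaction ξ = 0.436 × 493 = 214.95 mol/h
Reaction term: ξ·ΔH°_rxn = 214.95 × -134 = -28803 kJ/h
Sensible, feed 195→25 °C: -16427 kJ/h
Outlet flows (mol/h): A 278.05, H₂ 278.05, B 214.95
Sensible, products 25→121 °C: 8512.8 kJ/h
Q = ΔH = -36717 kJ/h = -10.199 kW
Heat removed = 10199 W

Q_out = 10200 W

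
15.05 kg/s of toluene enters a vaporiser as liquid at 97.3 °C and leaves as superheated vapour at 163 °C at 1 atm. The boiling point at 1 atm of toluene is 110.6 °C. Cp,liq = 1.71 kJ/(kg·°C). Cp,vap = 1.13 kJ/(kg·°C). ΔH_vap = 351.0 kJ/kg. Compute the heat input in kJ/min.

Q = 391000 kJ/min

liquid 97.3→110.6 °C: 22.743 kJ/kg
vaporisation at 110.6 °C: 351 kJ/kg
vapour 110.6→163 °C: 59.212 kJ/kg
Δh = 22.743 + 351 + 59.212 = 432.95 kJ/kg
Q = ṁ·Δh = 15.05 kg/s × 432.95 kJ/kg = 6516 kJ/s
|Q| = 6516 kW = 390960 kJ/min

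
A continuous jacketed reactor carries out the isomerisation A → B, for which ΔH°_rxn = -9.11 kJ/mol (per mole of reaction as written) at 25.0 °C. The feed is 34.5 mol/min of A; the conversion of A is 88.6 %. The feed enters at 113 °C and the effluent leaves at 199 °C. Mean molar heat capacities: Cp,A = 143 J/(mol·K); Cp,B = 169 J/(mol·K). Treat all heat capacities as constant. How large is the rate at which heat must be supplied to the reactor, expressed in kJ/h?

Extent of reaction ξ = 0.886 × 34.5 = 30.567 mol/min
Reaction term: ξ·ΔH°_rxn = 30.567 × -9.11 = -278.47 kJ/min
Sensible, feed 113→25 °C: -434.15 kJ/min
Outlet flows (mol/min): A 3.933, B 30.567
Sensible, products 25→199 °C: 996.71 kJ/min
Q = ΔH = 284.1 kJ/min = 4.735 kW
Heat supplied = 17046 kJ/h

Q_in = 17000 kJ/h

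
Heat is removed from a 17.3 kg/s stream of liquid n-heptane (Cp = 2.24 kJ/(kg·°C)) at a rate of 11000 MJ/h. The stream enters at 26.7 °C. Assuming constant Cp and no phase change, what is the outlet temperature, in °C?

T_out = -52.1 °C

Q = 11000 MJ/h = 3055.6 kJ/s
ΔT = Q/(ṁ·Cp) = 3055.6/(17.3×2.24) = 78.849 K
T_out = 26.7 − 78.849 = -52.149 °C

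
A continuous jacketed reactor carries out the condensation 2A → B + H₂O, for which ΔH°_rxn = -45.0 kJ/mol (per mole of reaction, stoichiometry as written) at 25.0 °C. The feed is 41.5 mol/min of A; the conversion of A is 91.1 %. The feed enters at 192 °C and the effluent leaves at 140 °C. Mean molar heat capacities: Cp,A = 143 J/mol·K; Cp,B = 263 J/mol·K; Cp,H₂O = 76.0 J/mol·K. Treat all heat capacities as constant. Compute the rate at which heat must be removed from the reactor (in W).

Q_out = 17400 W

Extent of reaction ξ = 0.911 × 41.5 / 2 = 18.903 mol/min
Reaction term: ξ·ΔH°_rxn = 18.903 × -45.0 = -850.65 kJ/min
Sensible, feed 192→25 °C: -991.06 kJ/min
Outlet flows (mol/min): A 3.6935, B 18.903, H₂O 18.903
Sensible, products 25→140 °C: 797.68 kJ/min
Q = ΔH = -1044 kJ/min = -17.4 kW
Heat removed = 17400 W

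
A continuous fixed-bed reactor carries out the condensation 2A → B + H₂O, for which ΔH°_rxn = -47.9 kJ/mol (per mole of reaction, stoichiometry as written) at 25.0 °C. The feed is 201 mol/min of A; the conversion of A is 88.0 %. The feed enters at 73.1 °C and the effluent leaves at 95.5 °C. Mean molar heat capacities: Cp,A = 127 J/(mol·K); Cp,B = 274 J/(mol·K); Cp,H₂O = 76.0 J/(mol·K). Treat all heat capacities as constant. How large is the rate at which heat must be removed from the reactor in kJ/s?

Q_out = 51.1 kJ/s

Extent of reaction ξ = 0.880 × 201 / 2 = 88.44 mol/min
Reaction term: ξ·ΔH°_rxn = 88.44 × -47.9 = -4236.3 kJ/min
Sensible, feed 73.1→25 °C: -1227.8 kJ/min
Outlet flows (mol/min): A 24.12, B 88.44, H₂O 88.44
Sensible, products 25→95.5 °C: 2398.2 kJ/min
Q = ΔH = -3065.9 kJ/min = -51.098 kW
Heat removed = 51.098 kJ/s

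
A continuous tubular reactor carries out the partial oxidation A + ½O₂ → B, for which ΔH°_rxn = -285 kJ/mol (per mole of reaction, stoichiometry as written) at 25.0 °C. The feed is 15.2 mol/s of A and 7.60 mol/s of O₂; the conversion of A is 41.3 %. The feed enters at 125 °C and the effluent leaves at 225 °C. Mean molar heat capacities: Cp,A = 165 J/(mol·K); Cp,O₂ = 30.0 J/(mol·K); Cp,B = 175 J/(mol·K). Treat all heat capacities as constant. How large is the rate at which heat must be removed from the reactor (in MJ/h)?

Q_out = 5480 MJ/h

Extent of reaction ξ = 0.413 × 15.2 = 6.2776 mol/s
Reaction term: ξ·ΔH°_rxn = 6.2776 × -285 = -1789.1 kJ/s
Sensible, feed 125→25 °C: -273.6 kJ/s
Outlet flows (mol/s): A 8.9224, O₂ 4.4612, B 6.2776
Sensible, products 25→225 °C: 540.92 kJ/s
Q = ΔH = -1521.8 kJ/s = -1521.8 kW
Heat removed = 5478.5 MJ/h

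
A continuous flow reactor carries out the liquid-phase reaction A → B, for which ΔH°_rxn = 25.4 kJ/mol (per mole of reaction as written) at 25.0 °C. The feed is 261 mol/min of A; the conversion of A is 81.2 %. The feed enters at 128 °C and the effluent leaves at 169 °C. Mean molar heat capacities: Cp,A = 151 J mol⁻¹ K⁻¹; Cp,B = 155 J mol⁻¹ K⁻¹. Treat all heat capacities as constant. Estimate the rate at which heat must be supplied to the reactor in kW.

Q_in = 119 kW

Extent of reaction ξ = 0.812 × 261 = 211.93 mol/min
Reaction term: ξ·ΔH°_rxn = 211.93 × 25.4 = 5383.1 kJ/min
Sensible, feed 128→25 °C: -4059.3 kJ/min
Outlet flows (mol/min): A 49.068, B 211.93
Sensible, products 25→169 °C: 5797.3 kJ/min
Q = ΔH = 7121 kJ/min = 118.68 kW
Heat supplied = 118.68 kW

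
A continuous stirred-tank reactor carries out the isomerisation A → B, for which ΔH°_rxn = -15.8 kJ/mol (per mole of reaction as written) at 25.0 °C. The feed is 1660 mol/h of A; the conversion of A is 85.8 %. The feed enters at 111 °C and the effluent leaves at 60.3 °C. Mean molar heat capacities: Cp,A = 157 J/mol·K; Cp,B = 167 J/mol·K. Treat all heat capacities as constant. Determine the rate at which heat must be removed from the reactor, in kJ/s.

Q_out = 9.78 kJ/s

Extent of reaction ξ = 0.858 × 1660 = 1424.3 mol/h
Reaction term: ξ·ΔH°_rxn = 1424.3 × -15.8 = -22504 kJ/h
Sensible, feed 111→25 °C: -22413 kJ/h
Outlet flows (mol/h): A 235.72, B 1424.3
Sensible, products 25→60.3 °C: 9702.7 kJ/h
Q = ΔH = -35214 kJ/h = -9.7817 kW
Heat removed = 9.7817 kJ/s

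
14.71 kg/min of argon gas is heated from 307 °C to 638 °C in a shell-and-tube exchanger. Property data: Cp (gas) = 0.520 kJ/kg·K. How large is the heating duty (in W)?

Q = ṁ·Cp·ΔT = 14.71 × 0.520 × (638 − 307) = 2531.9 kJ/min
Converting: 2531.9 / 60 s = 42.198 kW
Heating duty = 42198 W

Q = 42200 W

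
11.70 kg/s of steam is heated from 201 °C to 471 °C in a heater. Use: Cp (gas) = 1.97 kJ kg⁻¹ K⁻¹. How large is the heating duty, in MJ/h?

Q = 22400 MJ/h

Q = ṁ·Cp·ΔT = 11.70 × 1.97 × (471 − 201) = 6223.2 kJ/s
Heating duty = 22404 MJ/h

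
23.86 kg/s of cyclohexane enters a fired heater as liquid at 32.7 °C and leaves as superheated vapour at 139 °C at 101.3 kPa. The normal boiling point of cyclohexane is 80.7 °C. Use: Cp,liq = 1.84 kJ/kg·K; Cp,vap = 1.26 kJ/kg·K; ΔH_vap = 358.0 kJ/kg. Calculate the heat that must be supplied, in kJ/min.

liquid 32.7→80.7 °C: 88.32 kJ/kg
vaporisation at 80.7 °C: 358 kJ/kg
vapour 80.7→139 °C: 73.458 kJ/kg
Δh = 88.32 + 358 + 73.458 = 519.78 kJ/kg
Q = ṁ·Δh = 23.86 kg/s × 519.78 kJ/kg = 12402 kJ/s
|Q| = 12402 kW = 744110 kJ/min

Q = 744000 kJ/min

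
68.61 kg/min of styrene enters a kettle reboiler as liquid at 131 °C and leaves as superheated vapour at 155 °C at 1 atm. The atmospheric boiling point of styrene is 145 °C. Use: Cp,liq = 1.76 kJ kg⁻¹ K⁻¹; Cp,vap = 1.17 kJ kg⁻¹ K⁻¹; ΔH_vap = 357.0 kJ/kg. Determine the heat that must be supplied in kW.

liquid 131→145 °C: 24.64 kJ/kg
vaporisation at 145 °C: 357 kJ/kg
vapour 145→155 °C: 11.7 kJ/kg
Δh = 24.64 + 357 + 11.7 = 393.34 kJ/kg
Q = ṁ·Δh = 68.61 kg/min × 393.34 kJ/kg = 26987 kJ/min
|Q| = 449.78 kW

Q = 450 kW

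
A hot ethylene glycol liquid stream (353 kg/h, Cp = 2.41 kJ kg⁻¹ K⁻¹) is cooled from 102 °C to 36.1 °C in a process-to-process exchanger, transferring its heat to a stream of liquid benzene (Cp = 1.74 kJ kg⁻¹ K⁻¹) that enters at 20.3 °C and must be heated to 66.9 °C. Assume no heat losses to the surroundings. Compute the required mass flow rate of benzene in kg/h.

ṁ_c = 691 kg/h

Heat released by hot stream: Q = 353 × 2.41 × (102 − 36.1) = 56063 kJ/h
Energy balance on cold side (adiabatic exchanger): Q = ṁ_c·Cp_c·(T_c,out − T_c,in)
ṁ_c = 56063 / [1.74 × (66.9 − 20.3)] = 691.42 kg/h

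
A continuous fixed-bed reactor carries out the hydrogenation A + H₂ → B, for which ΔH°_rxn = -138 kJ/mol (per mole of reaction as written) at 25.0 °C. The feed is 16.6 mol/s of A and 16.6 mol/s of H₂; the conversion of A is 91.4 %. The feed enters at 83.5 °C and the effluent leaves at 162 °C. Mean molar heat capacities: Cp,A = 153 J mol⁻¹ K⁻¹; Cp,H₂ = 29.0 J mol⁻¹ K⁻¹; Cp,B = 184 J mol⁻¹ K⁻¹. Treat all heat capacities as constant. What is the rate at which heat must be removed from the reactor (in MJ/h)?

Q_out = 6670 MJ/h

Extent of reaction ξ = 0.914 × 16.6 = 15.172 mol/s
Reaction term: ξ·ΔH°_rxn = 15.172 × -138 = -2093.8 kJ/s
Sensible, feed 83.5→25 °C: -176.74 kJ/s
Outlet flows (mol/s): A 1.4276, H₂ 1.4276, B 15.172
Sensible, products 25→162 °C: 418.06 kJ/s
Q = ΔH = -1852.5 kJ/s = -1852.5 kW
Heat removed = 6668.9 MJ/h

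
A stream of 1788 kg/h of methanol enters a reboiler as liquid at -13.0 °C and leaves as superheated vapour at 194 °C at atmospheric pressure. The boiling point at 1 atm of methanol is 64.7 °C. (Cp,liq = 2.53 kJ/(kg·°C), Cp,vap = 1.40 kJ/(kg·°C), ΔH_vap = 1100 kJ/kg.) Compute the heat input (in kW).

liquid -13.0→64.7 °C: 196.58 kJ/kg
vaporisation at 64.7 °C: 1100 kJ/kg
vapour 64.7→194 °C: 181.02 kJ/kg
Δh = 196.58 + 1100 + 181.02 = 1477.6 kJ/kg
Q = ṁ·Δh = 1788 kg/h × 1477.6 kJ/kg = 2.642e+06 kJ/h
|Q| = 733.88 kW

Q = 734 kW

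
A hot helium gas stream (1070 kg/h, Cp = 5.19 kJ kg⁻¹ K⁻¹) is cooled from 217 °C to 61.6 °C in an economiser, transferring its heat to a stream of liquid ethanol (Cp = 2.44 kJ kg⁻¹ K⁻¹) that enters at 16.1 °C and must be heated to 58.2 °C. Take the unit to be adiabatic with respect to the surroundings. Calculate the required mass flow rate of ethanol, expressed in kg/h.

ṁ_c = 8400 kg/h

Heat released by hot stream: Q = 1070 × 5.19 × (217 − 61.6) = 862980 kJ/h
Energy balance on cold side (adiabatic exchanger): Q = ṁ_c·Cp_c·(T_c,out − T_c,in)
ṁ_c = 862980 / [2.44 × (58.2 − 16.1)] = 8401 kg/h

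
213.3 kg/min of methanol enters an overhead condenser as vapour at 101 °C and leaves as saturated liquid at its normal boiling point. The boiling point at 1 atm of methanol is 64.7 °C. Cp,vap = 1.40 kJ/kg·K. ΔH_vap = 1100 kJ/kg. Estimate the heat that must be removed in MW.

vapour 101→64.7 °C: -50.82 kJ/kg
condensation at 64.7 °C: -1100 kJ/kg
Δh = -50.82 + -1100 = -1150.8 kJ/kg
Q = ṁ·Δh = 213.3 kg/min × -1150.8 kJ/kg = -245470 kJ/min
|Q| = 4091.2 kW = 4.0912 MW

Q_c = 4.09 MW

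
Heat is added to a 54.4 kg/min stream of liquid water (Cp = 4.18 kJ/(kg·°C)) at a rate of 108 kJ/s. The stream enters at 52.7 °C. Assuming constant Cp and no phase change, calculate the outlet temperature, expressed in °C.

Q = 108 kJ/s = 6480 kJ/min
ΔT = Q/(ṁ·Cp) = 6480/(54.4×4.18) = 28.497 K
T_out = 52.7 + 28.497 = 81.197 °C

T_out = 81.2 °C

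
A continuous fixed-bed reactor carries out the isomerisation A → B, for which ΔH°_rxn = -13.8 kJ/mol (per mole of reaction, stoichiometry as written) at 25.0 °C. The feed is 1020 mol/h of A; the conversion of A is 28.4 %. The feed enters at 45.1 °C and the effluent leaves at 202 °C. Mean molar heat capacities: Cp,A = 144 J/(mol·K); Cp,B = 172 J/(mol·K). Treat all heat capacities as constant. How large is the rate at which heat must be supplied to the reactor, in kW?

Extent of reaction ξ = 0.284 × 1020 = 289.68 mol/h
Reaction term: ξ·ΔH°_rxn = 289.68 × -13.8 = -3997.6 kJ/h
Sensible, feed 45.1→25 °C: -2952.3 kJ/h
Outlet flows (mol/h): A 730.32, B 289.68
Sensible, products 25→202 °C: 27433 kJ/h
Q = ΔH = 20484 kJ/h = 5.6899 kW
Heat supplied = 5.6899 kW

Q_in = 5.69 kW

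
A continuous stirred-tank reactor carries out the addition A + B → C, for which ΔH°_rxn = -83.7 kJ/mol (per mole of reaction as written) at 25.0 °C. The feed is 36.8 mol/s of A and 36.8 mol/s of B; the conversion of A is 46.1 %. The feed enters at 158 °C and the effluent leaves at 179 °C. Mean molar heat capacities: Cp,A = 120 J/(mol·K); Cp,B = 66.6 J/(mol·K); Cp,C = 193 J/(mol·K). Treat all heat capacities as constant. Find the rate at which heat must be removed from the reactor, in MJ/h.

Q_out = 4530 MJ/h

Extent of reaction ξ = 0.461 × 36.8 = 16.965 mol/s
Reaction term: ξ·ΔH°_rxn = 16.965 × -83.7 = -1420 kJ/s
Sensible, feed 158→25 °C: -913.3 kJ/s
Outlet flows (mol/s): A 19.835, B 19.835, C 16.965
Sensible, products 25→179 °C: 1074.2 kJ/s
Q = ΔH = -1259 kJ/s = -1259 kW
Heat removed = 4532.5 MJ/h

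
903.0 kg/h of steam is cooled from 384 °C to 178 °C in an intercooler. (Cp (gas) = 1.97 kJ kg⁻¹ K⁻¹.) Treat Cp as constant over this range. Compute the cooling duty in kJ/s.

Q = ṁ·Cp·ΔT = 903.0 × 1.97 × (178 − 384) = -366460 kJ/h
Converting: 366460 / 3600 s = 101.79 kW

Q_c = 102 kJ/s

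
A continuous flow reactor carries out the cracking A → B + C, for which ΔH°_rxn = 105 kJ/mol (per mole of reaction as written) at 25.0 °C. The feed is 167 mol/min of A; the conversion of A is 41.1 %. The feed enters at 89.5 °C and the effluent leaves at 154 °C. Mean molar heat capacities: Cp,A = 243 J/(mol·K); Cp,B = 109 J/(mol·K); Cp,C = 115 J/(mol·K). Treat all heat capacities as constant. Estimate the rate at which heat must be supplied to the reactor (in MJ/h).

Extent of reaction ξ = 0.411 × 167 = 68.637 mol/min
Reaction term: ξ·ΔH°_rxn = 68.637 × 105 = 7206.9 kJ/min
Sensible, feed 89.5→25 °C: -2617.5 kJ/min
Outlet flows (mol/min): A 98.363, B 68.637, C 68.637
Sensible, products 25→154 °C: 5066.7 kJ/min
Q = ΔH = 9656.1 kJ/min = 160.94 kW
Heat supplied = 579.37 MJ/h

Q_in = 579 MJ/h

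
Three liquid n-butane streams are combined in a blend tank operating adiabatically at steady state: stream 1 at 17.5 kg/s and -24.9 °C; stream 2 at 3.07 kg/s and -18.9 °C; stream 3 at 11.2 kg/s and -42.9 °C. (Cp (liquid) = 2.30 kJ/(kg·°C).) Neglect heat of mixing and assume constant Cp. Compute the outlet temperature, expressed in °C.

T_out = -30.7 °C

Energy balance with Q = 0: Σ ṁᵢCp,ᵢ(T_out − Tᵢ) = 0
Σ ṁᵢCp,ᵢTᵢ = 17.5×2.30×-24.9 + 3.07×2.30×-18.9 + 11.2×2.30×-42.9 = -2240.8
Σ ṁᵢCp,ᵢ = 17.5×2.30 + 3.07×2.30 + 11.2×2.30 = 73.071
T_out = -2240.8 / 73.071 = -30.666 °C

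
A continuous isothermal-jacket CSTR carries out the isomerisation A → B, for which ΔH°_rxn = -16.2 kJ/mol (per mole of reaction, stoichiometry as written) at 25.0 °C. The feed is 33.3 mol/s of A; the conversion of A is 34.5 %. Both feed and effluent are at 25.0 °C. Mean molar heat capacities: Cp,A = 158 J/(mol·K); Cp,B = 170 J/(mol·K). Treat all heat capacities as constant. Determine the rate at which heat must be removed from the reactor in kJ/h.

Extent of reaction ξ = 0.345 × 33.3 = 11.488 mol/s
Reaction term: ξ·ΔH°_rxn = 11.488 × -16.2 = -186.11 kJ/s
Q = ΔH = -186.11 kJ/s = -186.11 kW
Heat removed = 670010 kJ/h

Q_out = 670000 kJ/h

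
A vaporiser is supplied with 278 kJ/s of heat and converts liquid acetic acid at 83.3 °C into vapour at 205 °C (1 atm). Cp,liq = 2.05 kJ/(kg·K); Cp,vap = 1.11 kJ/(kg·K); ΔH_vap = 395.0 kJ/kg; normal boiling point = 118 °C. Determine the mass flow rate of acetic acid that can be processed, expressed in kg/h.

Δh = 2.05×(118−83.3) + 395.0 + 1.11×(205−118) = 562.71 kJ/kg
Q = 278 kJ/s = 278 kJ/s = 1.0008e+06 kJ/h
ṁ = Q/Δh = 1.0008e+06 / 562.71 = 1778.6 kg/h

ṁ = 1780 kg/h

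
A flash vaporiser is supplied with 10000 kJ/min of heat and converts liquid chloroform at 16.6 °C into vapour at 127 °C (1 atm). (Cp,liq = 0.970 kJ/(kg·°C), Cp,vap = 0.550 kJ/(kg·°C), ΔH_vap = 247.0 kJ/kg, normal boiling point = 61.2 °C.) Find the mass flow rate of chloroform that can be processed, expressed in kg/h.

ṁ = 1840 kg/h

Δh = 0.970×(61.2−16.6) + 247.0 + 0.550×(127−61.2) = 326.45 kJ/kg
Q = 10000 kJ/min = 166.67 kJ/s = 600000 kJ/h
ṁ = Q/Δh = 600000 / 326.45 = 1837.9 kg/h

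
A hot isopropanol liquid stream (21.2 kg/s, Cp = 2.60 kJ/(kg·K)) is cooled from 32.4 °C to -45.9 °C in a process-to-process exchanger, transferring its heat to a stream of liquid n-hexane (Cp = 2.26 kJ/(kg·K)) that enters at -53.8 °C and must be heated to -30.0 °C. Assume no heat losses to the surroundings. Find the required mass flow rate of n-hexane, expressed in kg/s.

ṁ_c = 80.2 kg/s

Heat released by hot stream: Q = 21.2 × 2.60 × (32.4 − -45.9) = 4315.9 kJ/s
Energy balance on cold side (adiabatic exchanger): Q = ṁ_c·Cp_c·(T_c,out − T_c,in)
ṁ_c = 4315.9 / [2.26 × (-30.0 − -53.8)] = 80.239 kg/s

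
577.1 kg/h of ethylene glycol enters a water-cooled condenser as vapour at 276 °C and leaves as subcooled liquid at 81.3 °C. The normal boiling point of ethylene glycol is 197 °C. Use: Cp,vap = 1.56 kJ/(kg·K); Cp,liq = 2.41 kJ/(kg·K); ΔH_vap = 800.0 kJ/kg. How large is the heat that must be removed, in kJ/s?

Q_c = 193 kJ/s

vapour 276→197 °C: -123.24 kJ/kg
condensation at 197 °C: -800 kJ/kg
liquid 197→81.3 °C: -278.84 kJ/kg
Δh = -123.24 + -800 + -278.84 = -1202.1 kJ/kg
Q = ṁ·Δh = 577.1 kg/h × -1202.1 kJ/kg = -693720 kJ/h
|Q| = 192.7 kW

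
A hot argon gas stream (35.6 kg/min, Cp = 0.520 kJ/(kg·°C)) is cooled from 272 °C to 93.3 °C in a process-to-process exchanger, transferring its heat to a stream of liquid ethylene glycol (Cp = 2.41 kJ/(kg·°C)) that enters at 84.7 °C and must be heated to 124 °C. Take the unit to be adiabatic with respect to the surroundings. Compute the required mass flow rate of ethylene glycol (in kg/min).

ṁ_c = 34.9 kg/min

Heat released by hot stream: Q = 35.6 × 0.520 × (272 − 93.3) = 3308.1 kJ/min
Energy balance on cold side (adiabatic exchanger): Q = ṁ_c·Cp_c·(T_c,out − T_c,in)
ṁ_c = 3308.1 / [2.41 × (124 − 84.7)] = 34.928 kg/min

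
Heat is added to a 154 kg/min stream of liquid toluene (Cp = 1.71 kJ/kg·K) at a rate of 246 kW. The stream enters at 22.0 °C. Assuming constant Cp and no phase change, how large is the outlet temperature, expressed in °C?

Q = 246 kW = 14760 kJ/min
ΔT = Q/(ṁ·Cp) = 14760/(154×1.71) = 56.049 K
T_out = 22.0 + 56.049 = 78.049 °C

T_out = 78.0 °C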